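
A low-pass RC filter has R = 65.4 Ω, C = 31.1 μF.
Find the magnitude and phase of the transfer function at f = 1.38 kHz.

Step 1 — Angular frequency: ω = 2π·1380 = 8671 rad/s.
Step 2 — Transfer function: H(jω) = 1/(1 + jωRC).
Step 3 — Denominator: 1 + jωRC = 1 + j·8671·65.4·3.11e-05 = 1 + j17.64.
Step 4 — H = 0.003205 - j0.05652.
Step 5 — Magnitude: |H| = 0.05661 (-24.9 dB); phase: φ = -86.8°.

|H| = 0.05661 (-24.9 dB), φ = -86.8°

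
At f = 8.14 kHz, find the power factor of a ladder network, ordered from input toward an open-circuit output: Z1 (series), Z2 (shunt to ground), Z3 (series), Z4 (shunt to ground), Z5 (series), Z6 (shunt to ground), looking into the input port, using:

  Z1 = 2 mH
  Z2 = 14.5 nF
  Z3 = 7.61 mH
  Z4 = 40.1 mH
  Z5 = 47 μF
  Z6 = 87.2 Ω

Step 1 — Angular frequency: ω = 2π·f = 2π·8140 = 5.115e+04 rad/s.
Step 2 — Component impedances:
  Z1: Z = jωL = j·5.115e+04·0.002 = 0 + j102.3 Ω
  Z2: Z = 1/(jωC) = -j/(ω·C) = 0 - j1348 Ω
  Z3: Z = jωL = j·5.115e+04·0.00761 = 0 + j389.2 Ω
  Z4: Z = jωL = j·5.115e+04·0.0401 = 0 + j2051 Ω
  Z5: Z = 1/(jωC) = -j/(ω·C) = 0 - j0.416 Ω
  Z6: Z = R = 87.2 Ω
Step 3 — Ladder network (open output): work backward from the far end, alternating series and parallel combinations. Z_in = 171.8 + j640.3 Ω = 663∠75.0° Ω.
Step 4 — Power factor: PF = cos(φ) = Re(Z)/|Z| = 171.84/662.96 = 0.2592.
Step 5 — Type: Im(Z) = 640.3 ⇒ lagging (phase φ = 75.0°).

PF = 0.2592 (lagging, φ = 75.0°)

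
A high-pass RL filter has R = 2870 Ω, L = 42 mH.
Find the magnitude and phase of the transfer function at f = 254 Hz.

Step 1 — Angular frequency: ω = 2π·254 = 1596 rad/s.
Step 2 — Transfer function: H(jω) = jωL/(R + jωL).
Step 3 — Numerator jωL = j·67.03; denominator R + jωL = 2870 + j67.03.
Step 4 — H = 0.0005452 + j0.02334.
Step 5 — Magnitude: |H| = 0.02335 (-32.6 dB); phase: φ = 88.7°.

|H| = 0.02335 (-32.6 dB), φ = 88.7°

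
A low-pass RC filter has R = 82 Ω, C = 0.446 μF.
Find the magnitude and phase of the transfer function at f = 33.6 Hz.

Step 1 — Angular frequency: ω = 2π·33.6 = 211.1 rad/s.
Step 2 — Transfer function: H(jω) = 1/(1 + jωRC).
Step 3 — Denominator: 1 + jωRC = 1 + j·211.1·82·4.46e-07 = 1 + j0.007721.
Step 4 — H = 0.9999 - j0.00772.
Step 5 — Magnitude: |H| = 1 (-0.0 dB); phase: φ = -0.4°.

|H| = 1 (-0.0 dB), φ = -0.4°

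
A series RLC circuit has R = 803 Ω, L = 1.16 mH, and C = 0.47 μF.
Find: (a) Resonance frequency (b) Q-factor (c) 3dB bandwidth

Step 1 — Resonance: ω₀ = 1/√(LC) = 1/√(0.00116·4.7e-07) = 4.283e+04 rad/s.
Step 2 — f₀ = ω₀/(2π) = 6816 Hz.
Step 3 — Series Q: Q = ω₀L/R = 4.283e+04·0.00116/803 = 0.06187.
Step 4 — Bandwidth: Δω = ω₀/Q = 6.922e+05 rad/s; BW = Δω/(2π) = 1.102e+05 Hz.

(a) f₀ = 6816 Hz  (b) Q = 0.06187  (c) BW = 1.102e+05 Hz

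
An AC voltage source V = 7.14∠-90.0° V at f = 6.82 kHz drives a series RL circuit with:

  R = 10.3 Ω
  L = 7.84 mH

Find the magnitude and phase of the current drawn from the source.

Step 1 — Angular frequency: ω = 2π·f = 2π·6820 = 4.285e+04 rad/s.
Step 2 — Component impedances:
  R: Z = R = 10.3 Ω
  L: Z = jωL = j·4.285e+04·0.00784 = 0 + j336 Ω
Step 3 — Series combination: Z_total = R + L = 10.3 + j336 Ω = 336.1∠88.2° Ω.
Step 4 — Source phasor: V = 7.14∠-90.0° V = 0 - j7.14 V.
Step 5 — Ohm's law: I = V / Z_total = (0 - j7.14) / (10.3 + j336) = -0.02123 - j0.000651 A.
Step 6 — Convert to polar: |I| = 0.02124 A, ∠I = -178.2°.

I = 0.02124∠-178.2° A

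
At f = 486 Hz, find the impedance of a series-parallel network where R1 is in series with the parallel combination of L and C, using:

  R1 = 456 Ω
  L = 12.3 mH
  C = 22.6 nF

Step 1 — Angular frequency: ω = 2π·f = 2π·486 = 3054 rad/s.
Step 2 — Component impedances:
  R1: Z = R = 456 Ω
  L: Z = jωL = j·3054·0.0123 = 0 + j37.56 Ω
  C: Z = 1/(jωC) = -j/(ω·C) = 0 - j1.449e+04 Ω
Step 3 — Parallel branch: L || C = 1/(1/L + 1/C) = 0 + j37.66 Ω.
Step 4 — Series with R1: Z_total = R1 + (L || C) = 456 + j37.66 Ω = 457.6∠4.7° Ω.

Z = 456 + j37.66 Ω = 457.6∠4.7° Ω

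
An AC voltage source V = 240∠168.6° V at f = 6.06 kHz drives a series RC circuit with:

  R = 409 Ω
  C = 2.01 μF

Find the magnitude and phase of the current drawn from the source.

Step 1 — Angular frequency: ω = 2π·f = 2π·6060 = 3.808e+04 rad/s.
Step 2 — Component impedances:
  R: Z = R = 409 Ω
  C: Z = 1/(jωC) = -j/(ω·C) = 0 - j13.07 Ω
Step 3 — Series combination: Z_total = R + C = 409 - j13.07 Ω = 409.2∠-1.8° Ω.
Step 4 — Source phasor: V = 240∠168.6° V = -235.3 + j47.44 V.
Step 5 — Ohm's law: I = V / Z_total = (-235.3 + j47.44) / (409 - j13.07) = -0.5783 + j0.09751 A.
Step 6 — Convert to polar: |I| = 0.5865 A, ∠I = 170.4°.

I = 0.5865∠170.4° A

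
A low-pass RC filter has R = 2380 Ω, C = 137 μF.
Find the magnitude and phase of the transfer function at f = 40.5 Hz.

Step 1 — Angular frequency: ω = 2π·40.5 = 254.5 rad/s.
Step 2 — Transfer function: H(jω) = 1/(1 + jωRC).
Step 3 — Denominator: 1 + jωRC = 1 + j·254.5·2380·0.000137 = 1 + j82.97.
Step 4 — H = 0.0001452 - j0.01205.
Step 5 — Magnitude: |H| = 0.01205 (-38.4 dB); phase: φ = -89.3°.

|H| = 0.01205 (-38.4 dB), φ = -89.3°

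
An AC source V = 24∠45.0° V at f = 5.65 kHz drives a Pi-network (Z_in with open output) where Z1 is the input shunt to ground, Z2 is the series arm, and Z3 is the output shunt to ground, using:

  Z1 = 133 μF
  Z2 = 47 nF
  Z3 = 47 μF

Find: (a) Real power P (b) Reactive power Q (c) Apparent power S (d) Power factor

Step 1 — Angular frequency: ω = 2π·f = 2π·5650 = 3.55e+04 rad/s.
Step 2 — Component impedances:
  Z1: Z = 1/(jωC) = -j/(ω·C) = 0 - j0.2118 Ω
  Z2: Z = 1/(jωC) = -j/(ω·C) = 0 - j599.3 Ω
  Z3: Z = 1/(jωC) = -j/(ω·C) = 0 - j0.5993 Ω
Step 3 — With open output, the series arm Z2 and the output shunt Z3 appear in series to ground: Z2 + Z3 = 0 - j599.9 Ω.
Step 4 — Parallel with input shunt Z1: Z_in = Z1 || (Z2 + Z3) = 0 - j0.2117 Ω = 0.2117∠-90.0° Ω.
Step 5 — Source phasor: V = 24∠45.0° V = 16.97 + j16.97 V.
Step 6 — Current: I = V / Z = -80.15 + j80.15 A = 113.4∠135.0° A.
Step 7 — Complex power: S = V·I* = 0 - j2721 VA.
Step 8 — Real power: P = Re(S) = 0 W.
Step 9 — Reactive power: Q = Im(S) = -2721 VAR.
Step 10 — Apparent power: |S| = 2721 VA.
Step 11 — Power factor: PF = P/|S| = 0 (leading).

(a) P = 0 W  (b) Q = -2721 VAR  (c) S = 2721 VA  (d) PF = 0 (leading)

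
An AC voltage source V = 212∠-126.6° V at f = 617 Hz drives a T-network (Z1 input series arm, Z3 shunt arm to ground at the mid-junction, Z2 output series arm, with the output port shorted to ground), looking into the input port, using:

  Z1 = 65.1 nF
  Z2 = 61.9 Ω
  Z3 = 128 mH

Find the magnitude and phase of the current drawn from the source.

Step 1 — Angular frequency: ω = 2π·f = 2π·617 = 3877 rad/s.
Step 2 — Component impedances:
  Z1: Z = 1/(jωC) = -j/(ω·C) = 0 - j3962 Ω
  Z2: Z = R = 61.9 Ω
  Z3: Z = jωL = j·3877·0.128 = 0 + j496.2 Ω
Step 3 — With the output port shorted to ground, the output series arm Z2 runs from the junction to ground; the shunt arm Z3 also runs from the junction to ground. They appear in parallel: Z3 || Z2 = 60.95 + j7.603 Ω.
Step 4 — Series with input arm Z1: Z_in = Z1 + (Z3 || Z2) = 60.95 - j3955 Ω = 3955∠-89.1° Ω.
Step 5 — Source phasor: V = 212∠-126.6° V = -126.4 - j170.2 V.
Step 6 — Ohm's law: I = V / Z_total = (-126.4 - j170.2) / (60.95 - j3955) = 0.04253 - j0.03262 A.
Step 7 — Convert to polar: |I| = 0.0536 A, ∠I = -37.5°.

I = 0.0536∠-37.5° A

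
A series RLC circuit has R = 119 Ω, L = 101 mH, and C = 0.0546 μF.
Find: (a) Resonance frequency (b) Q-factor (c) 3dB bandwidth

Step 1 — Resonance: ω₀ = 1/√(LC) = 1/√(0.101·5.46e-08) = 1.347e+04 rad/s.
Step 2 — f₀ = ω₀/(2π) = 2143 Hz.
Step 3 — Series Q: Q = ω₀L/R = 1.347e+04·0.101/119 = 11.43.
Step 4 — Bandwidth: Δω = ω₀/Q = 1178 rad/s; BW = Δω/(2π) = 187.5 Hz.

(a) f₀ = 2143 Hz  (b) Q = 11.43  (c) BW = 187.5 Hz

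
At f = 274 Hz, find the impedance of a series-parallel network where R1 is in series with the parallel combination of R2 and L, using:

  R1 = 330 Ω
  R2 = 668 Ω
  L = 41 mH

Step 1 — Angular frequency: ω = 2π·f = 2π·274 = 1722 rad/s.
Step 2 — Component impedances:
  R1: Z = R = 330 Ω
  R2: Z = R = 668 Ω
  L: Z = jωL = j·1722·0.041 = 0 + j70.59 Ω
Step 3 — Parallel branch: R2 || L = 1/(1/R2 + 1/L) = 7.376 + j69.81 Ω.
Step 4 — Series with R1: Z_total = R1 + (R2 || L) = 337.4 + j69.81 Ω = 344.5∠11.7° Ω.

Z = 337.4 + j69.81 Ω = 344.5∠11.7° Ω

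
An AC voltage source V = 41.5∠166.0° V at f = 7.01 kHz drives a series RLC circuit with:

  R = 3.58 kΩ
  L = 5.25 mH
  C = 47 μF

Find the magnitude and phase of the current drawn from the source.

Step 1 — Angular frequency: ω = 2π·f = 2π·7010 = 4.405e+04 rad/s.
Step 2 — Component impedances:
  R: Z = R = 3580 Ω
  L: Z = jωL = j·4.405e+04·0.00525 = 0 + j231.2 Ω
  C: Z = 1/(jωC) = -j/(ω·C) = 0 - j0.4831 Ω
Step 3 — Series combination: Z_total = R + L + C = 3580 + j230.8 Ω = 3587∠3.7° Ω.
Step 4 — Source phasor: V = 41.5∠166.0° V = -40.27 + j10.04 V.
Step 5 — Ohm's law: I = V / Z_total = (-40.27 + j10.04) / (3580 + j230.8) = -0.01102 + j0.003515 A.
Step 6 — Convert to polar: |I| = 0.01157 A, ∠I = 162.3°.

I = 0.01157∠162.3° A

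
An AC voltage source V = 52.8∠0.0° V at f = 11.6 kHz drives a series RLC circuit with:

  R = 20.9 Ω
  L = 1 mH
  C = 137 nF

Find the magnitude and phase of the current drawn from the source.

Step 1 — Angular frequency: ω = 2π·f = 2π·1.16e+04 = 7.288e+04 rad/s.
Step 2 — Component impedances:
  R: Z = R = 20.9 Ω
  L: Z = jωL = j·7.288e+04·0.001 = 0 + j72.88 Ω
  C: Z = 1/(jωC) = -j/(ω·C) = 0 - j100.1 Ω
Step 3 — Series combination: Z_total = R + L + C = 20.9 - j27.26 Ω = 34.35∠-52.5° Ω.
Step 4 — Source phasor: V = 52.8∠0.0° V = 52.8 V.
Step 5 — Ohm's law: I = V / Z_total = (52.8) / (20.9 - j27.26) = 0.9351 + j1.22 A.
Step 6 — Convert to polar: |I| = 1.537 A, ∠I = 52.5°.

I = 1.537∠52.5° A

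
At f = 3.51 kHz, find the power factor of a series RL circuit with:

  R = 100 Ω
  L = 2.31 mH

Step 1 — Angular frequency: ω = 2π·f = 2π·3510 = 2.205e+04 rad/s.
Step 2 — Component impedances:
  R: Z = R = 100 Ω
  L: Z = jωL = j·2.205e+04·0.00231 = 0 + j50.94 Ω
Step 3 — Series combination: Z_total = R + L = 100 + j50.94 Ω = 112.2∠27.0° Ω.
Step 4 — Power factor: PF = cos(φ) = Re(Z)/|Z| = 100/112.23 = 0.891.
Step 5 — Type: Im(Z) = 50.94 ⇒ lagging (phase φ = 27.0°).

PF = 0.891 (lagging, φ = 27.0°)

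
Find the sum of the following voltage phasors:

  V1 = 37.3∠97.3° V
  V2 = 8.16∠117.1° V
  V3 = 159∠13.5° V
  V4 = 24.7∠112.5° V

Step 1 — Convert each phasor to rectangular form:
  V1 = 37.3·(cos(97.3°) + j·sin(97.3°)) = -4.74 + j37 V
  V2 = 8.16·(cos(117.1°) + j·sin(117.1°)) = -3.717 + j7.264 V
  V3 = 159·(cos(13.5°) + j·sin(13.5°)) = 154.6 + j37.12 V
  V4 = 24.7·(cos(112.5°) + j·sin(112.5°)) = -9.452 + j22.82 V
Step 2 — Sum components: V_total = 136.7 + j104.2 V.
Step 3 — Convert to polar: |V_total| = 171.9 V, ∠V_total = 37.3°.

V_total = 171.9∠37.3° V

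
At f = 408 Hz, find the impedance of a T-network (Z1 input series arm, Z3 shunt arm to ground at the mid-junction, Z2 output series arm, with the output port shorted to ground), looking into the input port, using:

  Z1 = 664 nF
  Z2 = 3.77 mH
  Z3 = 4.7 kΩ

Step 1 — Angular frequency: ω = 2π·f = 2π·408 = 2564 rad/s.
Step 2 — Component impedances:
  Z1: Z = 1/(jωC) = -j/(ω·C) = 0 - j587.5 Ω
  Z2: Z = jωL = j·2564·0.00377 = 0 + j9.665 Ω
  Z3: Z = R = 4700 Ω
Step 3 — With the output port shorted to ground, the output series arm Z2 runs from the junction to ground; the shunt arm Z3 also runs from the junction to ground. They appear in parallel: Z3 || Z2 = 0.01987 + j9.665 Ω.
Step 4 — Series with input arm Z1: Z_in = Z1 + (Z3 || Z2) = 0.01987 - j577.8 Ω = 577.8∠-90.0° Ω.

Z = 0.01987 - j577.8 Ω = 577.8∠-90.0° Ω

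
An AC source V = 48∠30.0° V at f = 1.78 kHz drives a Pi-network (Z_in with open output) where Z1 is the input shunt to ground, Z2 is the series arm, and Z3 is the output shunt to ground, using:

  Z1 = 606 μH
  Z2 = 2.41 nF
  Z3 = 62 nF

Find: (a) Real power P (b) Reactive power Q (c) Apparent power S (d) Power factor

Step 1 — Angular frequency: ω = 2π·f = 2π·1780 = 1.118e+04 rad/s.
Step 2 — Component impedances:
  Z1: Z = jωL = j·1.118e+04·0.000606 = 0 + j6.778 Ω
  Z2: Z = 1/(jωC) = -j/(ω·C) = 0 - j3.71e+04 Ω
  Z3: Z = 1/(jωC) = -j/(ω·C) = 0 - j1442 Ω
Step 3 — With open output, the series arm Z2 and the output shunt Z3 appear in series to ground: Z2 + Z3 = 0 - j3.854e+04 Ω.
Step 4 — Parallel with input shunt Z1: Z_in = Z1 || (Z2 + Z3) = 0 + j6.779 Ω = 6.779∠90.0° Ω.
Step 5 — Source phasor: V = 48∠30.0° V = 41.57 + j24 V.
Step 6 — Current: I = V / Z = 3.54 - j6.132 A = 7.081∠-60.0° A.
Step 7 — Complex power: S = V·I* = 0 + j339.9 VA.
Step 8 — Real power: P = Re(S) = 0 W.
Step 9 — Reactive power: Q = Im(S) = 339.9 VAR.
Step 10 — Apparent power: |S| = 339.9 VA.
Step 11 — Power factor: PF = P/|S| = 0 (lagging).

(a) P = 0 W  (b) Q = 339.9 VAR  (c) S = 339.9 VA  (d) PF = 0 (lagging)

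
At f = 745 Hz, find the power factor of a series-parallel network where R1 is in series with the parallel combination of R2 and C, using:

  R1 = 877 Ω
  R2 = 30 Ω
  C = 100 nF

Step 1 — Angular frequency: ω = 2π·f = 2π·745 = 4681 rad/s.
Step 2 — Component impedances:
  R1: Z = R = 877 Ω
  R2: Z = R = 30 Ω
  C: Z = 1/(jωC) = -j/(ω·C) = 0 - j2136 Ω
Step 3 — Parallel branch: R2 || C = 1/(1/R2 + 1/C) = 29.99 - j0.4212 Ω.
Step 4 — Series with R1: Z_total = R1 + (R2 || C) = 907 - j0.4212 Ω = 907∠-0.0° Ω.
Step 5 — Power factor: PF = cos(φ) = Re(Z)/|Z| = 907/907 = 1.
Step 6 — Type: Im(Z) = -0.4212 ⇒ leading (phase φ = -0.0°).

PF = 1 (leading, φ = -0.0°)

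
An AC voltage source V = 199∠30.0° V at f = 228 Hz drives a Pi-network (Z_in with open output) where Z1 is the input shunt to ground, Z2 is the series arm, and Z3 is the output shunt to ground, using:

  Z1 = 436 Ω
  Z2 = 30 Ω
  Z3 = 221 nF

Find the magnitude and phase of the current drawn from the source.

Step 1 — Angular frequency: ω = 2π·f = 2π·228 = 1433 rad/s.
Step 2 — Component impedances:
  Z1: Z = R = 436 Ω
  Z2: Z = R = 30 Ω
  Z3: Z = 1/(jωC) = -j/(ω·C) = 0 - j3159 Ω
Step 3 — With open output, the series arm Z2 and the output shunt Z3 appear in series to ground: Z2 + Z3 = 30 - j3159 Ω.
Step 4 — Parallel with input shunt Z1: Z_in = Z1 || (Z2 + Z3) = 427.3 - j58.9 Ω = 431.4∠-7.8° Ω.
Step 5 — Source phasor: V = 199∠30.0° V = 172.3 + j99.5 V.
Step 6 — Ohm's law: I = V / Z_total = (172.3 + j99.5) / (427.3 - j58.9) = 0.3643 + j0.2831 A.
Step 7 — Convert to polar: |I| = 0.4613 A, ∠I = 37.8°.

I = 0.4613∠37.8° A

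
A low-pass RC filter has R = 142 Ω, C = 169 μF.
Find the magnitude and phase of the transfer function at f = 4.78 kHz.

Step 1 — Angular frequency: ω = 2π·4780 = 3.003e+04 rad/s.
Step 2 — Transfer function: H(jω) = 1/(1 + jωRC).
Step 3 — Denominator: 1 + jωRC = 1 + j·3.003e+04·142·0.000169 = 1 + j720.7.
Step 4 — H = 1.925e-06 - j0.001387.
Step 5 — Magnitude: |H| = 0.001387 (-57.2 dB); phase: φ = -89.9°.

|H| = 0.001387 (-57.2 dB), φ = -89.9°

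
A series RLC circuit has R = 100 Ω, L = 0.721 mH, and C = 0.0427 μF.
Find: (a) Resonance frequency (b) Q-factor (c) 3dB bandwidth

Step 1 — Resonance condition Im(Z)=0 gives ω₀ = 1/√(LC).
Step 2 — ω₀ = 1/√(0.000721·4.27e-08) = 1.802e+05 rad/s.
Step 3 — f₀ = ω₀/(2π) = 2.868e+04 Hz.
Step 4 — Series Q: Q = ω₀L/R = 1.802e+05·0.000721/100 = 1.299.
Step 5 — 3dB bandwidth: Δω = ω₀/Q = 1.387e+05 rad/s; BW = Δω/(2π) = 2.207e+04 Hz.

(a) f₀ = 2.868e+04 Hz  (b) Q = 1.299  (c) BW = 2.207e+04 Hz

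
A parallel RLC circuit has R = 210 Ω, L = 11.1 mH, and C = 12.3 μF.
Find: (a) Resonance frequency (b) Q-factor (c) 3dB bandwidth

Step 1 — Resonance: ω₀ = 1/√(LC) = 1/√(0.0111·1.23e-05) = 2706 rad/s.
Step 2 — f₀ = ω₀/(2π) = 430.7 Hz.
Step 3 — Parallel Q: Q = R/(ω₀L) = 210/(2706·0.0111) = 6.991.
Step 4 — Bandwidth: Δω = ω₀/Q = 387.1 rad/s; BW = Δω/(2π) = 61.62 Hz.

(a) f₀ = 430.7 Hz  (b) Q = 6.991  (c) BW = 61.62 Hz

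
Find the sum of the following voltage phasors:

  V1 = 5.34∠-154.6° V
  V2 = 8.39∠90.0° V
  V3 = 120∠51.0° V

Step 1 — Convert each phasor to rectangular form:
  V1 = 5.34·(cos(-154.6°) + j·sin(-154.6°)) = -4.824 - j2.291 V
  V2 = 8.39·(cos(90.0°) + j·sin(90.0°)) = 0 + j8.39 V
  V3 = 120·(cos(51.0°) + j·sin(51.0°)) = 75.52 + j93.26 V
Step 2 — Sum components: V_total = 70.69 + j99.36 V.
Step 3 — Convert to polar: |V_total| = 121.9 V, ∠V_total = 54.6°.

V_total = 121.9∠54.6° V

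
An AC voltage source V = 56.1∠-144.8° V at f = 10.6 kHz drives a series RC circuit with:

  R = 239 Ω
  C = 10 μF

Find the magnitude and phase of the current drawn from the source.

Step 1 — Angular frequency: ω = 2π·f = 2π·1.06e+04 = 6.66e+04 rad/s.
Step 2 — Component impedances:
  R: Z = R = 239 Ω
  C: Z = 1/(jωC) = -j/(ω·C) = 0 - j1.501 Ω
Step 3 — Series combination: Z_total = R + C = 239 - j1.501 Ω = 239∠-0.4° Ω.
Step 4 — Source phasor: V = 56.1∠-144.8° V = -45.84 - j32.34 V.
Step 5 — Ohm's law: I = V / Z_total = (-45.84 - j32.34) / (239 - j1.501) = -0.1909 - j0.1365 A.
Step 6 — Convert to polar: |I| = 0.2347 A, ∠I = -144.4°.

I = 0.2347∠-144.4° A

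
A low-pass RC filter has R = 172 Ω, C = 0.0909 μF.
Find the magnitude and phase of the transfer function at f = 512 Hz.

Step 1 — Angular frequency: ω = 2π·512 = 3217 rad/s.
Step 2 — Transfer function: H(jω) = 1/(1 + jωRC).
Step 3 — Denominator: 1 + jωRC = 1 + j·3217·172·9.09e-08 = 1 + j0.0503.
Step 4 — H = 0.9975 - j0.05017.
Step 5 — Magnitude: |H| = 0.9987 (-0.0 dB); phase: φ = -2.9°.

|H| = 0.9987 (-0.0 dB), φ = -2.9°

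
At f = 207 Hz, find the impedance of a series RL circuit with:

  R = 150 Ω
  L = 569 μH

Step 1 — Angular frequency: ω = 2π·f = 2π·207 = 1301 rad/s.
Step 2 — Component impedances:
  R: Z = R = 150 Ω
  L: Z = jωL = j·1301·0.000569 = 0 + j0.7401 Ω
Step 3 — Series combination: Z_total = R + L = 150 + j0.7401 Ω = 150∠0.3° Ω.

Z = 150 + j0.7401 Ω = 150∠0.3° Ω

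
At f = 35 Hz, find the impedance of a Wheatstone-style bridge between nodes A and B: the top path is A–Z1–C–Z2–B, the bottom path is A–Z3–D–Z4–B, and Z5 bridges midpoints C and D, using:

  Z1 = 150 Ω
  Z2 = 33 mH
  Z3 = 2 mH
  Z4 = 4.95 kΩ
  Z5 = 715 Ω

Step 1 — Angular frequency: ω = 2π·f = 2π·35 = 219.9 rad/s.
Step 2 — Component impedances:
  Z1: Z = R = 150 Ω
  Z2: Z = jωL = j·219.9·0.033 = 0 + j7.257 Ω
  Z3: Z = jωL = j·219.9·0.002 = 0 + j0.4398 Ω
  Z4: Z = R = 4950 Ω
  Z5: Z = R = 715 Ω
Step 3 — Bridge requires nodal analysis (the Z5 bridge couples midpoints C and D, so the two paths cannot be reduced to a simple series/parallel combination). Setting node B to ground and injecting 1 A at node A, the 3-node admittance system at A, C, D solves to V_A = Z_AB = 121 + j6.923 Ω = 121.2∠3.3° Ω.

Z = 121 + j6.923 Ω = 121.2∠3.3° Ω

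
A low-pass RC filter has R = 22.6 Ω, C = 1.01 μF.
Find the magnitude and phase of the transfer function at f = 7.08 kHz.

Step 1 — Angular frequency: ω = 2π·7080 = 4.448e+04 rad/s.
Step 2 — Transfer function: H(jω) = 1/(1 + jωRC).
Step 3 — Denominator: 1 + jωRC = 1 + j·4.448e+04·22.6·1.01e-06 = 1 + j1.015.
Step 4 — H = 0.4924 - j0.4999.
Step 5 — Magnitude: |H| = 0.7017 (-3.1 dB); phase: φ = -45.4°.

|H| = 0.7017 (-3.1 dB), φ = -45.4°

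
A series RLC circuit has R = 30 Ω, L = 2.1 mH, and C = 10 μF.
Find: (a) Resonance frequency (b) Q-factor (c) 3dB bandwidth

Step 1 — Resonance: ω₀ = 1/√(LC) = 1/√(0.0021·1e-05) = 6901 rad/s.
Step 2 — f₀ = ω₀/(2π) = 1098 Hz.
Step 3 — Series Q: Q = ω₀L/R = 6901·0.0021/30 = 0.483.
Step 4 — Bandwidth: Δω = ω₀/Q = 1.429e+04 rad/s; BW = Δω/(2π) = 2274 Hz.

(a) f₀ = 1098 Hz  (b) Q = 0.483  (c) BW = 2274 Hz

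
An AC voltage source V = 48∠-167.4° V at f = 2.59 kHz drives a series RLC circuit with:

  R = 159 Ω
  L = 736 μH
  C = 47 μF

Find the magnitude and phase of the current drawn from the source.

Step 1 — Angular frequency: ω = 2π·f = 2π·2590 = 1.627e+04 rad/s.
Step 2 — Component impedances:
  R: Z = R = 159 Ω
  L: Z = jωL = j·1.627e+04·0.000736 = 0 + j11.98 Ω
  C: Z = 1/(jωC) = -j/(ω·C) = 0 - j1.307 Ω
Step 3 — Series combination: Z_total = R + L + C = 159 + j10.67 Ω = 159.4∠3.8° Ω.
Step 4 — Source phasor: V = 48∠-167.4° V = -46.84 - j10.47 V.
Step 5 — Ohm's law: I = V / Z_total = (-46.84 - j10.47) / (159 + j10.67) = -0.2977 - j0.04588 A.
Step 6 — Convert to polar: |I| = 0.3012 A, ∠I = -171.2°.

I = 0.3012∠-171.2° A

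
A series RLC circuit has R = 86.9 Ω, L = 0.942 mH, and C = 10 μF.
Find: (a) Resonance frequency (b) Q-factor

Step 1 — Resonance condition Im(Z)=0 gives ω₀ = 1/√(LC).
Step 2 — ω₀ = 1/√(0.000942·1e-05) = 1.03e+04 rad/s.
Step 3 — f₀ = ω₀/(2π) = 1640 Hz.
Step 4 — Series Q: Q = ω₀L/R = 1.03e+04·0.000942/86.9 = 0.1117.

(a) f₀ = 1640 Hz  (b) Q = 0.1117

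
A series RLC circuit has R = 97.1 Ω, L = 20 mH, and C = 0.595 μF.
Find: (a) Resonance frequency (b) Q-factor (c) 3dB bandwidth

Step 1 — Resonance condition Im(Z)=0 gives ω₀ = 1/√(LC).
Step 2 — ω₀ = 1/√(0.02·5.95e-07) = 9167 rad/s.
Step 3 — f₀ = ω₀/(2π) = 1459 Hz.
Step 4 — Series Q: Q = ω₀L/R = 9167·0.02/97.1 = 1.888.
Step 5 — 3dB bandwidth: Δω = ω₀/Q = 4855 rad/s; BW = Δω/(2π) = 772.7 Hz.

(a) f₀ = 1459 Hz  (b) Q = 1.888  (c) BW = 772.7 Hz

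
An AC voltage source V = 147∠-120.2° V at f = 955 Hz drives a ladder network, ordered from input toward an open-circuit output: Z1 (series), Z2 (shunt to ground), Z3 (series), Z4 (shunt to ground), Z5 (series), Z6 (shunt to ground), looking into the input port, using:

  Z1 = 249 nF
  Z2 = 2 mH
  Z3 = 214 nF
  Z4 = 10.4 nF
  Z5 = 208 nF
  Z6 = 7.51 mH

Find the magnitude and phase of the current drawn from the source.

Step 1 — Angular frequency: ω = 2π·f = 2π·955 = 6000 rad/s.
Step 2 — Component impedances:
  Z1: Z = 1/(jωC) = -j/(ω·C) = 0 - j669.3 Ω
  Z2: Z = jωL = j·6000·0.002 = 0 + j12 Ω
  Z3: Z = 1/(jωC) = -j/(ω·C) = 0 - j778.8 Ω
  Z4: Z = 1/(jωC) = -j/(ω·C) = 0 - j1.602e+04 Ω
  Z5: Z = 1/(jωC) = -j/(ω·C) = 0 - j801.2 Ω
  Z6: Z = jωL = j·6000·0.00751 = 0 + j45.06 Ω
Step 3 — Ladder network (open output): work backward from the far end, alternating series and parallel combinations. Z_in = 0 - j657.2 Ω = 657.2∠-90.0° Ω.
Step 4 — Source phasor: V = 147∠-120.2° V = -73.94 - j127 V.
Step 5 — Ohm's law: I = V / Z_total = (-73.94 - j127) / (0 - j657.2) = 0.1933 - j0.1125 A.
Step 6 — Convert to polar: |I| = 0.2237 A, ∠I = -30.2°.

I = 0.2237∠-30.2° A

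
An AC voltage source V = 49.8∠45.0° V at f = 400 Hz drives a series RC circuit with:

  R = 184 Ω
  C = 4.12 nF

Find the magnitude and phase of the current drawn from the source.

Step 1 — Angular frequency: ω = 2π·f = 2π·400 = 2513 rad/s.
Step 2 — Component impedances:
  R: Z = R = 184 Ω
  C: Z = 1/(jωC) = -j/(ω·C) = 0 - j9.657e+04 Ω
Step 3 — Series combination: Z_total = R + C = 184 - j9.657e+04 Ω = 9.657e+04∠-89.9° Ω.
Step 4 — Source phasor: V = 49.8∠45.0° V = 35.21 + j35.21 V.
Step 5 — Ohm's law: I = V / Z_total = (35.21 + j35.21) / (184 - j9.657e+04) = -0.0003639 + j0.0003653 A.
Step 6 — Convert to polar: |I| = 0.0005157 A, ∠I = 134.9°.

I = 0.0005157∠134.9° A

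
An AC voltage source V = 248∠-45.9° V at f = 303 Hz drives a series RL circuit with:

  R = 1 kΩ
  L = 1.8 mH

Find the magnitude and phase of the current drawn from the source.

Step 1 — Angular frequency: ω = 2π·f = 2π·303 = 1904 rad/s.
Step 2 — Component impedances:
  R: Z = R = 1000 Ω
  L: Z = jωL = j·1904·0.0018 = 0 + j3.427 Ω
Step 3 — Series combination: Z_total = R + L = 1000 + j3.427 Ω = 1000∠0.2° Ω.
Step 4 — Source phasor: V = 248∠-45.9° V = 172.6 - j178.1 V.
Step 5 — Ohm's law: I = V / Z_total = (172.6 - j178.1) / (1000 + j3.427) = 0.172 - j0.1787 A.
Step 6 — Convert to polar: |I| = 0.248 A, ∠I = -46.1°.

I = 0.248∠-46.1° A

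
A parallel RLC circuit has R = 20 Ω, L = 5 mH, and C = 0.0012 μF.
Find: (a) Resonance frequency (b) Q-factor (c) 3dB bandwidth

Step 1 — Resonance: ω₀ = 1/√(LC) = 1/√(0.005·1.2e-09) = 4.082e+05 rad/s.
Step 2 — f₀ = ω₀/(2π) = 6.497e+04 Hz.
Step 3 — Parallel Q: Q = R/(ω₀L) = 20/(4.082e+05·0.005) = 0.009798.
Step 4 — Bandwidth: Δω = ω₀/Q = 4.167e+07 rad/s; BW = Δω/(2π) = 6.631e+06 Hz.

(a) f₀ = 6.497e+04 Hz  (b) Q = 0.009798  (c) BW = 6.631e+06 Hz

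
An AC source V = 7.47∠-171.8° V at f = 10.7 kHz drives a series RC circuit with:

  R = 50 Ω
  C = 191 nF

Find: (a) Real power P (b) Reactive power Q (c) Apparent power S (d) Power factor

Step 1 — Angular frequency: ω = 2π·f = 2π·1.07e+04 = 6.723e+04 rad/s.
Step 2 — Component impedances:
  R: Z = R = 50 Ω
  C: Z = 1/(jωC) = -j/(ω·C) = 0 - j77.88 Ω
Step 3 — Series combination: Z_total = R + C = 50 - j77.88 Ω = 92.55∠-57.3° Ω.
Step 4 — Source phasor: V = 7.47∠-171.8° V = -7.394 - j1.065 V.
Step 5 — Current: I = V / Z = -0.03348 - j0.07345 A = 0.08072∠-114.5° A.
Step 6 — Complex power: S = V·I* = 0.3258 - j0.5074 VA.
Step 7 — Real power: P = Re(S) = 0.3258 W.
Step 8 — Reactive power: Q = Im(S) = -0.5074 VAR.
Step 9 — Apparent power: |S| = 0.603 VA.
Step 10 — Power factor: PF = P/|S| = 0.5403 (leading).

(a) P = 0.3258 W  (b) Q = -0.5074 VAR  (c) S = 0.603 VA  (d) PF = 0.5403 (leading)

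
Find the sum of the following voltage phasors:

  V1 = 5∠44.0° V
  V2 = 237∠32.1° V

Step 1 — Convert each phasor to rectangular form:
  V1 = 5·(cos(44.0°) + j·sin(44.0°)) = 3.597 + j3.473 V
  V2 = 237·(cos(32.1°) + j·sin(32.1°)) = 200.8 + j125.9 V
Step 2 — Sum components: V_total = 204.4 + j129.4 V.
Step 3 — Convert to polar: |V_total| = 241.9 V, ∠V_total = 32.3°.

V_total = 241.9∠32.3° V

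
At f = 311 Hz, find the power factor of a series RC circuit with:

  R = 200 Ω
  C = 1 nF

Step 1 — Angular frequency: ω = 2π·f = 2π·311 = 1954 rad/s.
Step 2 — Component impedances:
  R: Z = R = 200 Ω
  C: Z = 1/(jωC) = -j/(ω·C) = 0 - j5.118e+05 Ω
Step 3 — Series combination: Z_total = R + C = 200 - j5.118e+05 Ω = 5.118e+05∠-90.0° Ω.
Step 4 — Power factor: PF = cos(φ) = Re(Z)/|Z| = 200/5.118e+05 = 0.0003908.
Step 5 — Type: Im(Z) = -5.118e+05 ⇒ leading (phase φ = -90.0°).

PF = 0.0003908 (leading, φ = -90.0°)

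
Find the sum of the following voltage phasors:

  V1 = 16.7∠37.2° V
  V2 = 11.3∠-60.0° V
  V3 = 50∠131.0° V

Step 1 — Convert each phasor to rectangular form:
  V1 = 16.7·(cos(37.2°) + j·sin(37.2°)) = 13.3 + j10.1 V
  V2 = 11.3·(cos(-60.0°) + j·sin(-60.0°)) = 5.65 - j9.786 V
  V3 = 50·(cos(131.0°) + j·sin(131.0°)) = -32.8 + j37.74 V
Step 2 — Sum components: V_total = -13.85 + j38.05 V.
Step 3 — Convert to polar: |V_total| = 40.49 V, ∠V_total = 110.0°.

V_total = 40.49∠110.0° V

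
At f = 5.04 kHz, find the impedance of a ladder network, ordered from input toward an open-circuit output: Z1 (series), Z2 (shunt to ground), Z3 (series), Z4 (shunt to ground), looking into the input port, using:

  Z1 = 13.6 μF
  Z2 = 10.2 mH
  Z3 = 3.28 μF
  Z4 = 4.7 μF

Step 1 — Angular frequency: ω = 2π·f = 2π·5040 = 3.167e+04 rad/s.
Step 2 — Component impedances:
  Z1: Z = 1/(jωC) = -j/(ω·C) = 0 - j2.322 Ω
  Z2: Z = jωL = j·3.167e+04·0.0102 = 0 + j323 Ω
  Z3: Z = 1/(jωC) = -j/(ω·C) = 0 - j9.628 Ω
  Z4: Z = 1/(jωC) = -j/(ω·C) = 0 - j6.719 Ω
Step 3 — Ladder network (open output): work backward from the far end, alternating series and parallel combinations. Z_in = 0 - j19.54 Ω = 19.54∠-90.0° Ω.

Z = 0 - j19.54 Ω = 19.54∠-90.0° Ω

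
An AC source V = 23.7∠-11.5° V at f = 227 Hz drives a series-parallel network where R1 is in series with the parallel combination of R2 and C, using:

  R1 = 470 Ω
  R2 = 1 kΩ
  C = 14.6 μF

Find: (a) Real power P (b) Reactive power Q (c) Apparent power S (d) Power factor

Step 1 — Angular frequency: ω = 2π·f = 2π·227 = 1426 rad/s.
Step 2 — Component impedances:
  R1: Z = R = 470 Ω
  R2: Z = R = 1000 Ω
  C: Z = 1/(jωC) = -j/(ω·C) = 0 - j48.02 Ω
Step 3 — Parallel branch: R2 || C = 1/(1/R2 + 1/C) = 2.301 - j47.91 Ω.
Step 4 — Series with R1: Z_total = R1 + (R2 || C) = 472.3 - j47.91 Ω = 474.7∠-5.8° Ω.
Step 5 — Source phasor: V = 23.7∠-11.5° V = 23.22 - j4.725 V.
Step 6 — Current: I = V / Z = 0.04968 - j0.004965 A = 0.04992∠-5.7° A.
Step 7 — Complex power: S = V·I* = 1.177 - j0.1194 VA.
Step 8 — Real power: P = Re(S) = 1.177 W.
Step 9 — Reactive power: Q = Im(S) = -0.1194 VAR.
Step 10 — Apparent power: |S| = 1.183 VA.
Step 11 — Power factor: PF = P/|S| = 0.9949 (leading).

(a) P = 1.177 W  (b) Q = -0.1194 VAR  (c) S = 1.183 VA  (d) PF = 0.9949 (leading)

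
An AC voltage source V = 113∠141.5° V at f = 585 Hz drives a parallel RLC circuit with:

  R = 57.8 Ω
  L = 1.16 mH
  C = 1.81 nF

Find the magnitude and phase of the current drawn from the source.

Step 1 — Angular frequency: ω = 2π·f = 2π·585 = 3676 rad/s.
Step 2 — Component impedances:
  R: Z = R = 57.8 Ω
  L: Z = jωL = j·3676·0.00116 = 0 + j4.264 Ω
  C: Z = 1/(jωC) = -j/(ω·C) = 0 - j1.503e+05 Ω
Step 3 — Parallel combination: 1/Z_total = 1/R + 1/L + 1/C; Z_total = 0.3128 + j4.241 Ω = 4.252∠85.8° Ω.
Step 4 — Source phasor: V = 113∠141.5° V = -88.43 + j70.34 V.
Step 5 — Ohm's law: I = V / Z_total = (-88.43 + j70.34) / (0.3128 + j4.241) = 14.97 + j21.96 A.
Step 6 — Convert to polar: |I| = 26.57 A, ∠I = 55.7°.

I = 26.57∠55.7° A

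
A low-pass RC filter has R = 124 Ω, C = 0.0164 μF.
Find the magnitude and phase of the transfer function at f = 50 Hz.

Step 1 — Angular frequency: ω = 2π·50 = 314.2 rad/s.
Step 2 — Transfer function: H(jω) = 1/(1 + jωRC).
Step 3 — Denominator: 1 + jωRC = 1 + j·314.2·124·1.64e-08 = 1 + j0.0006389.
Step 4 — H = 1 - j0.0006389.
Step 5 — Magnitude: |H| = 1 (-0.0 dB); phase: φ = -0.0°.

|H| = 1 (-0.0 dB), φ = -0.0°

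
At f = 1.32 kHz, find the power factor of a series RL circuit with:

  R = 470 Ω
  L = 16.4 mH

Step 1 — Angular frequency: ω = 2π·f = 2π·1320 = 8294 rad/s.
Step 2 — Component impedances:
  R: Z = R = 470 Ω
  L: Z = jωL = j·8294·0.0164 = 0 + j136 Ω
Step 3 — Series combination: Z_total = R + L = 470 + j136 Ω = 489.3∠16.1° Ω.
Step 4 — Power factor: PF = cos(φ) = Re(Z)/|Z| = 470/489.3 = 0.9606.
Step 5 — Type: Im(Z) = 136 ⇒ lagging (phase φ = 16.1°).

PF = 0.9606 (lagging, φ = 16.1°)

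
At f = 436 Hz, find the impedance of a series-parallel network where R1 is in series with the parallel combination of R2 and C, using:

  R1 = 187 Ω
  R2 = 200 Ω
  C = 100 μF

Step 1 — Angular frequency: ω = 2π·f = 2π·436 = 2739 rad/s.
Step 2 — Component impedances:
  R1: Z = R = 187 Ω
  R2: Z = R = 200 Ω
  C: Z = 1/(jωC) = -j/(ω·C) = 0 - j3.65 Ω
Step 3 — Parallel branch: R2 || C = 1/(1/R2 + 1/C) = 0.0666 - j3.649 Ω.
Step 4 — Series with R1: Z_total = R1 + (R2 || C) = 187.1 - j3.649 Ω = 187.1∠-1.1° Ω.

Z = 187.1 - j3.649 Ω = 187.1∠-1.1° Ω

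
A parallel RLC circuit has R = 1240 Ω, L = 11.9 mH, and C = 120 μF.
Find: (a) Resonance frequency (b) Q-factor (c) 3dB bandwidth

Step 1 — Resonance: ω₀ = 1/√(LC) = 1/√(0.0119·0.00012) = 836.8 rad/s.
Step 2 — f₀ = ω₀/(2π) = 133.2 Hz.
Step 3 — Parallel Q: Q = R/(ω₀L) = 1240/(836.8·0.0119) = 124.5.
Step 4 — Bandwidth: Δω = ω₀/Q = 6.72 rad/s; BW = Δω/(2π) = 1.07 Hz.

(a) f₀ = 133.2 Hz  (b) Q = 124.5  (c) BW = 1.07 Hz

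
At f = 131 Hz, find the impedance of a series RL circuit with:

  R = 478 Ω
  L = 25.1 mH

Step 1 — Angular frequency: ω = 2π·f = 2π·131 = 823.1 rad/s.
Step 2 — Component impedances:
  R: Z = R = 478 Ω
  L: Z = jωL = j·823.1·0.0251 = 0 + j20.66 Ω
Step 3 — Series combination: Z_total = R + L = 478 + j20.66 Ω = 478.4∠2.5° Ω.

Z = 478 + j20.66 Ω = 478.4∠2.5° Ω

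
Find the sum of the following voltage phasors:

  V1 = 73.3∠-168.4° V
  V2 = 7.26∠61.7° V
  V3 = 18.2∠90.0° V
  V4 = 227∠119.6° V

Step 1 — Convert each phasor to rectangular form:
  V1 = 73.3·(cos(-168.4°) + j·sin(-168.4°)) = -71.8 - j14.74 V
  V2 = 7.26·(cos(61.7°) + j·sin(61.7°)) = 3.442 + j6.392 V
  V3 = 18.2·(cos(90.0°) + j·sin(90.0°)) = 0 + j18.2 V
  V4 = 227·(cos(119.6°) + j·sin(119.6°)) = -112.1 + j197.4 V
Step 2 — Sum components: V_total = -180.5 + j207.2 V.
Step 3 — Convert to polar: |V_total| = 274.8 V, ∠V_total = 131.1°.

V_total = 274.8∠131.1° V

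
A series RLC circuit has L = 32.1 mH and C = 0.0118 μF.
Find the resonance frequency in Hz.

Step 1 — Resonance condition Im(Z)=0 gives ω₀ = 1/√(LC).
Step 2 — ω₀ = 1/√(0.0321·1.18e-08) = 5.138e+04 rad/s.
Step 3 — f₀ = ω₀/(2π) = 8178 Hz.

f₀ = 8178 Hz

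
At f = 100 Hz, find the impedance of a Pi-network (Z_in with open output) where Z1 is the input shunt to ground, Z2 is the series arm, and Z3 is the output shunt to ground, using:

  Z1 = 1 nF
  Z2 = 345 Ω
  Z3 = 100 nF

Step 1 — Angular frequency: ω = 2π·f = 2π·100 = 628.3 rad/s.
Step 2 — Component impedances:
  Z1: Z = 1/(jωC) = -j/(ω·C) = 0 - j1.592e+06 Ω
  Z2: Z = R = 345 Ω
  Z3: Z = 1/(jωC) = -j/(ω·C) = 0 - j1.592e+04 Ω
Step 3 — With open output, the series arm Z2 and the output shunt Z3 appear in series to ground: Z2 + Z3 = 345 - j1.592e+04 Ω.
Step 4 — Parallel with input shunt Z1: Z_in = Z1 || (Z2 + Z3) = 338.2 - j1.576e+04 Ω = 1.576e+04∠-88.8° Ω.

Z = 338.2 - j1.576e+04 Ω = 1.576e+04∠-88.8° Ω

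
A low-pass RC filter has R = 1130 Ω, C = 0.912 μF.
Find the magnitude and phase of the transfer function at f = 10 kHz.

Step 1 — Angular frequency: ω = 2π·1e+04 = 6.283e+04 rad/s.
Step 2 — Transfer function: H(jω) = 1/(1 + jωRC).
Step 3 — Denominator: 1 + jωRC = 1 + j·6.283e+04·1130·9.12e-07 = 1 + j64.75.
Step 4 — H = 0.0002384 - j0.01544.
Step 5 — Magnitude: |H| = 0.01544 (-36.2 dB); phase: φ = -89.1°.

|H| = 0.01544 (-36.2 dB), φ = -89.1°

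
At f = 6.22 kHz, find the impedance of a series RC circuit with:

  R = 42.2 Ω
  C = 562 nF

Step 1 — Angular frequency: ω = 2π·f = 2π·6220 = 3.908e+04 rad/s.
Step 2 — Component impedances:
  R: Z = R = 42.2 Ω
  C: Z = 1/(jωC) = -j/(ω·C) = 0 - j45.53 Ω
Step 3 — Series combination: Z_total = R + C = 42.2 - j45.53 Ω = 62.08∠-47.2° Ω.

Z = 42.2 - j45.53 Ω = 62.08∠-47.2° Ω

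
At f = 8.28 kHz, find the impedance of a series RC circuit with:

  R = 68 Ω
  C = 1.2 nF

Step 1 — Angular frequency: ω = 2π·f = 2π·8280 = 5.202e+04 rad/s.
Step 2 — Component impedances:
  R: Z = R = 68 Ω
  C: Z = 1/(jωC) = -j/(ω·C) = 0 - j1.602e+04 Ω
Step 3 — Series combination: Z_total = R + C = 68 - j1.602e+04 Ω = 1.602e+04∠-89.8° Ω.

Z = 68 - j1.602e+04 Ω = 1.602e+04∠-89.8° Ω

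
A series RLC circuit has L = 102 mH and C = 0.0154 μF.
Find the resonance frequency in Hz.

Step 1 — Resonance condition Im(Z)=0 gives ω₀ = 1/√(LC).
Step 2 — ω₀ = 1/√(0.102·1.54e-08) = 2.523e+04 rad/s.
Step 3 — f₀ = ω₀/(2π) = 4016 Hz.

f₀ = 4016 Hz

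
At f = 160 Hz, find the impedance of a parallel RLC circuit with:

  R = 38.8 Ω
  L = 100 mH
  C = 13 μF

Step 1 — Angular frequency: ω = 2π·f = 2π·160 = 1005 rad/s.
Step 2 — Component impedances:
  R: Z = R = 38.8 Ω
  L: Z = jωL = j·1005·0.1 = 0 + j100.5 Ω
  C: Z = 1/(jωC) = -j/(ω·C) = 0 - j76.52 Ω
Step 3 — Parallel combination: 1/Z_total = 1/R + 1/L + 1/C; Z_total = 38.24 - j4.632 Ω = 38.52∠-6.9° Ω.

Z = 38.24 - j4.632 Ω = 38.52∠-6.9° Ω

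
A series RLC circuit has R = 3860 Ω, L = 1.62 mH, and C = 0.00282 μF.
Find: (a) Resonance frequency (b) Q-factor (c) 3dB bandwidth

Step 1 — Resonance: ω₀ = 1/√(LC) = 1/√(0.00162·2.82e-09) = 4.679e+05 rad/s.
Step 2 — f₀ = ω₀/(2π) = 7.446e+04 Hz.
Step 3 — Series Q: Q = ω₀L/R = 4.679e+05·0.00162/3860 = 0.1964.
Step 4 — Bandwidth: Δω = ω₀/Q = 2.383e+06 rad/s; BW = Δω/(2π) = 3.792e+05 Hz.

(a) f₀ = 7.446e+04 Hz  (b) Q = 0.1964  (c) BW = 3.792e+05 Hz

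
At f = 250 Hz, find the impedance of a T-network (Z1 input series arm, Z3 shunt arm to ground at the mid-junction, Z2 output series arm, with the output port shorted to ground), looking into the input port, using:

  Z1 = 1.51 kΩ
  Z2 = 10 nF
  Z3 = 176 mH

Step 1 — Angular frequency: ω = 2π·f = 2π·250 = 1571 rad/s.
Step 2 — Component impedances:
  Z1: Z = R = 1510 Ω
  Z2: Z = 1/(jωC) = -j/(ω·C) = 0 - j6.366e+04 Ω
  Z3: Z = jωL = j·1571·0.176 = 0 + j276.5 Ω
Step 3 — With the output port shorted to ground, the output series arm Z2 runs from the junction to ground; the shunt arm Z3 also runs from the junction to ground. They appear in parallel: Z3 || Z2 = 0 + j277.7 Ω.
Step 4 — Series with input arm Z1: Z_in = Z1 + (Z3 || Z2) = 1510 + j277.7 Ω = 1535∠10.4° Ω.

Z = 1510 + j277.7 Ω = 1535∠10.4° Ω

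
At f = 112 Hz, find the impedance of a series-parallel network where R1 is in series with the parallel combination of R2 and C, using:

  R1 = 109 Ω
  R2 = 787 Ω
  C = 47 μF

Step 1 — Angular frequency: ω = 2π·f = 2π·112 = 703.7 rad/s.
Step 2 — Component impedances:
  R1: Z = R = 109 Ω
  R2: Z = R = 787 Ω
  C: Z = 1/(jωC) = -j/(ω·C) = 0 - j30.23 Ω
Step 3 — Parallel branch: R2 || C = 1/(1/R2 + 1/C) = 1.16 - j30.19 Ω.
Step 4 — Series with R1: Z_total = R1 + (R2 || C) = 110.2 - j30.19 Ω = 114.2∠-15.3° Ω.

Z = 110.2 - j30.19 Ω = 114.2∠-15.3° Ω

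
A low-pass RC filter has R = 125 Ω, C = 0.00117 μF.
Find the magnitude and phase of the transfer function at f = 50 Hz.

Step 1 — Angular frequency: ω = 2π·50 = 314.2 rad/s.
Step 2 — Transfer function: H(jω) = 1/(1 + jωRC).
Step 3 — Denominator: 1 + jωRC = 1 + j·314.2·125·1.17e-09 = 1 + j4.595e-05.
Step 4 — H = 1 - j4.595e-05.
Step 5 — Magnitude: |H| = 1 (-0.0 dB); phase: φ = -0.0°.

|H| = 1 (-0.0 dB), φ = -0.0°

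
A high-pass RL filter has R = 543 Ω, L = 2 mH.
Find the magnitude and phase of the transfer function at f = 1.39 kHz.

Step 1 — Angular frequency: ω = 2π·1390 = 8734 rad/s.
Step 2 — Transfer function: H(jω) = jωL/(R + jωL).
Step 3 — Numerator jωL = j·17.47; denominator R + jωL = 543 + j17.47.
Step 4 — H = 0.001034 + j0.03213.
Step 5 — Magnitude: |H| = 0.03215 (-29.9 dB); phase: φ = 88.2°.

|H| = 0.03215 (-29.9 dB), φ = 88.2°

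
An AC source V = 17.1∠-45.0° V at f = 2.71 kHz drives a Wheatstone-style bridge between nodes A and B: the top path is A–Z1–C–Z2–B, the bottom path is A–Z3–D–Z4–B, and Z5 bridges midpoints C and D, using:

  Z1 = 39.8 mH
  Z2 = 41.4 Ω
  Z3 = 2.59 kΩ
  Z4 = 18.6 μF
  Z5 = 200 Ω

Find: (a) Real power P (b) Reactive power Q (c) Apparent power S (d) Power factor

Step 1 — Angular frequency: ω = 2π·f = 2π·2710 = 1.703e+04 rad/s.
Step 2 — Component impedances:
  Z1: Z = jωL = j·1.703e+04·0.0398 = 0 + j677.7 Ω
  Z2: Z = R = 41.4 Ω
  Z3: Z = R = 2590 Ω
  Z4: Z = 1/(jωC) = -j/(ω·C) = 0 - j3.157 Ω
  Z5: Z = R = 200 Ω
Step 3 — Bridge requires nodal analysis (the Z5 bridge couples midpoints C and D, so the two paths cannot be reduced to a simple series/parallel combination). Setting node B to ground and injecting 1 A at node A, the 3-node admittance system at A, C, D solves to V_A = Z_AB = 193.9 + j618.8 Ω = 648.5∠72.6° Ω.
Step 4 — Source phasor: V = 17.1∠-45.0° V = 12.09 - j12.09 V.
Step 5 — Current: I = V / Z = -0.01222 - j0.02337 A = 0.02637∠-117.6° A.
Step 6 — Complex power: S = V·I* = 0.1349 + j0.4303 VA.
Step 7 — Real power: P = Re(S) = 0.1349 W.
Step 8 — Reactive power: Q = Im(S) = 0.4303 VAR.
Step 9 — Apparent power: |S| = 0.4509 VA.
Step 10 — Power factor: PF = P/|S| = 0.2991 (lagging).

(a) P = 0.1349 W  (b) Q = 0.4303 VAR  (c) S = 0.4509 VA  (d) PF = 0.2991 (lagging)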